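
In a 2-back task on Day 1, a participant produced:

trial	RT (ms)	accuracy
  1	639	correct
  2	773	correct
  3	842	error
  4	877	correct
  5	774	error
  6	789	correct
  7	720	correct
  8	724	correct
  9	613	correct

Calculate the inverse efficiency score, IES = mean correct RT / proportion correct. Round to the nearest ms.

943 ms

Correct trials (n=7): 639, 773, 877, 789, 720, 724, 613
Mean correct RT = 5135/7 = 733.5714 ms
Proportion correct = 7/9
IES = 733.5714 / (7/9) = 943.163 ms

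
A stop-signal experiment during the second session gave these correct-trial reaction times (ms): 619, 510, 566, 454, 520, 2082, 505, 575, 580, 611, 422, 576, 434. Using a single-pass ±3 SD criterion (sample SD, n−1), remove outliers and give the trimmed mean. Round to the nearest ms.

n = 13, ΣRT = 8454, M = 650.308
Σ(x−M)² = 2270742.77; s = √(2270742.77/12) = 435.004
Cutoffs: 650.308 ± 3·435.004 → [-654.7, 1955.3]
Outside: 2082 → excluded.
Retained (n=12): Σ = 6372, mean = 6372/12 = 531.000

531 ms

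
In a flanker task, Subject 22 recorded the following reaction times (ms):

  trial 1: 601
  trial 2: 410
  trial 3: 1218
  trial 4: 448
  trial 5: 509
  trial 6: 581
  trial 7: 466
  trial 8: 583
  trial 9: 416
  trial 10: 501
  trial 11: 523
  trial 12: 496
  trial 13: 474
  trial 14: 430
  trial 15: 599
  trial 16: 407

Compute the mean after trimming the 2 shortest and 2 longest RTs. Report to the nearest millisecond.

Sorted: 407, 410, 416, 430, 448, 466, 474, 496, 501, 509, 523, 581, 583, 599, 601, 1218
Drop lowest 2 (407, 410) and highest 2 (601, 1218)
Remaining (n=12): Σ = 6026, mean = 6026/12 = 502.167

502 ms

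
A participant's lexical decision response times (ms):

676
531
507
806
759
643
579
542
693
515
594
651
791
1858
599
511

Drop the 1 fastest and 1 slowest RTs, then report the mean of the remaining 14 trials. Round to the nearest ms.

Sorted: 507, 511, 515, 531, 542, 579, 594, 599, 643, 651, 676, 693, 759, 791, 806, 1858
Drop lowest 1 (507) and highest 1 (1858)
Remaining (n=14): Σ = 8890, mean = 8890/14 = 635.000

635 ms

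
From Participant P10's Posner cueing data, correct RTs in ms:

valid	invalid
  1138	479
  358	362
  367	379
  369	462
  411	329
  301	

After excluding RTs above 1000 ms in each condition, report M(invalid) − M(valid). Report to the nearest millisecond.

41 ms

valid: exclude 1138
M(valid) = 1806/5 = 361.200
M(invalid) = 2011/5 = 402.200
Difference = 402.200 − 361.200 = 41.000 ms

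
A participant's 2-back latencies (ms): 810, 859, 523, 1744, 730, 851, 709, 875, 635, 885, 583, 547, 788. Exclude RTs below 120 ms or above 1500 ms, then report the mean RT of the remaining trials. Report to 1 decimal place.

732.9 ms

Excluded: 1744
Retained (n=12): Σ = 8795
Mean = 8795/12 = 732.9167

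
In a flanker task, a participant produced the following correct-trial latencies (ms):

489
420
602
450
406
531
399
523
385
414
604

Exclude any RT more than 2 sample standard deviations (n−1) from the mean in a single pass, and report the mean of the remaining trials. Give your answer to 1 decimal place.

n = 11, ΣRT = 5223, M = 474.818
Σ(x−M)² = 64413.64; s = √(64413.64/10) = 80.258
Cutoffs: 474.818 ± 2·80.258 → [314.3, 635.3]
No RTs fall outside the cutoffs; all 11 retained. Mean = 5223/11 = 474.818

474.8 ms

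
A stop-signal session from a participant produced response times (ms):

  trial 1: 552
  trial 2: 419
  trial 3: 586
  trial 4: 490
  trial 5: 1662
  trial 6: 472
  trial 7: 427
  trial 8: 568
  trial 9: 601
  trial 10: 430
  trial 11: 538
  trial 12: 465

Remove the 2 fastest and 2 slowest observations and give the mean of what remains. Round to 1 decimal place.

512.6 ms

Sorted: 419, 427, 430, 465, 472, 490, 538, 552, 568, 586, 601, 1662
Drop lowest 2 (419, 427) and highest 2 (601, 1662)
Remaining (n=8): Σ = 4101, mean = 4101/8 = 512.625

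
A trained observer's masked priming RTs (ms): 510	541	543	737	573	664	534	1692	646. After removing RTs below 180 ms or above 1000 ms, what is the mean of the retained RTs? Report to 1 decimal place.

593.5 ms

Excluded: 1692
Retained (n=8): Σ = 4748
Mean = 4748/8 = 593.5000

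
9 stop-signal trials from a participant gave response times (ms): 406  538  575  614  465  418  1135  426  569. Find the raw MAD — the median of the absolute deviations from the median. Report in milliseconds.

76 ms

Sorted: 406, 418, 426, 465, 538, 569, 575, 614, 1135 → median = 538
|x − 538|: 132, 0, 37, 76, 73, 120, 597, 112, 31
Sorted deviations: 0, 31, 37, 73, 76, 112, 120, 132, 597 → MAD = 76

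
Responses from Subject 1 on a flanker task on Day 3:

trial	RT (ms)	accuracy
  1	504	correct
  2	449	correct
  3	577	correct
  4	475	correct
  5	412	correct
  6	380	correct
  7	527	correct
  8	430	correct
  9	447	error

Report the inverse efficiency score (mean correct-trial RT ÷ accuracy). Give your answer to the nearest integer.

Correct trials (n=8): 504, 449, 577, 475, 412, 380, 527, 430
Mean correct RT = 3754/8 = 469.2500 ms
Proportion correct = 8/9
IES = 469.2500 / (8/9) = 527.906 ms

528 ms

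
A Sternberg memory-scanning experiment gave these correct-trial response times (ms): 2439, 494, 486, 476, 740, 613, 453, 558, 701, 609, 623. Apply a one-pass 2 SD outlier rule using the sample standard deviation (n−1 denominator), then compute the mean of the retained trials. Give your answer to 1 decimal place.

n = 11, ΣRT = 8192, M = 744.727
Σ(x−M)² = 3245076.18; s = √(3245076.18/10) = 569.656
Cutoffs: 744.727 ± 2·569.656 → [-394.6, 1884.0]
Outside: 2439 → excluded.
Retained (n=10): Σ = 5753, mean = 5753/10 = 575.300

575.3 ms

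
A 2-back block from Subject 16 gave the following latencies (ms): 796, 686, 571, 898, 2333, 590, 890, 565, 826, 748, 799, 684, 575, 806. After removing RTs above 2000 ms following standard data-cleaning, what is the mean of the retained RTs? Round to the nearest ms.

Excluded: 2333
Retained (n=13): Σ = 9434
Mean = 9434/13 = 725.6923

726 ms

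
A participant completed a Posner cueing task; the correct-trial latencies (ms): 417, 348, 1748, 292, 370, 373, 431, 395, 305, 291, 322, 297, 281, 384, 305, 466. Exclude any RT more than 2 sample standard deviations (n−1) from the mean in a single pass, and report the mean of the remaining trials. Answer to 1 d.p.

n = 16, ΣRT = 7025, M = 439.062
Σ(x−M)² = 1875358.94; s = √(1875358.94/15) = 353.587
Cutoffs: 439.062 ± 2·353.587 → [-268.1, 1146.2]
Outside: 1748 → excluded.
Retained (n=15): Σ = 5277, mean = 5277/15 = 351.800

351.8 ms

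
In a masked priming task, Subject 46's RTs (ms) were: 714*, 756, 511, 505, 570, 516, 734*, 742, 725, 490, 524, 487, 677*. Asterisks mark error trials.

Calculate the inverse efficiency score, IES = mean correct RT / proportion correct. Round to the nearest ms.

Correct trials (n=10): 756, 511, 505, 570, 516, 742, 725, 490, 524, 487
Mean correct RT = 5826/10 = 582.6000 ms
Proportion correct = 10/13
IES = 582.6000 / (10/13) = 757.380 ms

757 ms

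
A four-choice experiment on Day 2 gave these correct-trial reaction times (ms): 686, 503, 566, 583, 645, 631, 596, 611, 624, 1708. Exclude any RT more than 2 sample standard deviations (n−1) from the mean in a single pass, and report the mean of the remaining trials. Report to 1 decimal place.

n = 10, ΣRT = 7153, M = 715.300
Σ(x−M)² = 1116672.10; s = √(1116672.10/9) = 352.242
Cutoffs: 715.300 ± 2·352.242 → [10.8, 1419.8]
Outside: 1708 → excluded.
Retained (n=9): Σ = 5445, mean = 5445/9 = 605.000

605.0 ms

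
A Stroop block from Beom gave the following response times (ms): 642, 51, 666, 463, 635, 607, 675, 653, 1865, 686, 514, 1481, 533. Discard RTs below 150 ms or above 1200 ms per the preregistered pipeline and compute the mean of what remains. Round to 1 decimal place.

607.4 ms

Excluded: 51, 1481, 1865
Retained (n=10): Σ = 6074
Mean = 6074/10 = 607.4000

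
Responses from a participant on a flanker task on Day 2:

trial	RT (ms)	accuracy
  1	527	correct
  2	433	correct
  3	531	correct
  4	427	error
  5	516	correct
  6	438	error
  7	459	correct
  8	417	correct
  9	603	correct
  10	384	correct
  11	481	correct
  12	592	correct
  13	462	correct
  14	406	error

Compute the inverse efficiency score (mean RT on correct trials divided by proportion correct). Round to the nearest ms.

625 ms

Correct trials (n=11): 527, 433, 531, 516, 459, 417, 603, 384, 481, 592, 462
Mean correct RT = 5405/11 = 491.3636 ms
Proportion correct = 11/14
IES = 491.3636 / (11/14) = 625.372 ms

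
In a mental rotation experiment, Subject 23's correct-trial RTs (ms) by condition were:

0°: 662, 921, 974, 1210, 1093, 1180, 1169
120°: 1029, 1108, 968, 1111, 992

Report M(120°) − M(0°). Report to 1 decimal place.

M(0°) = 7209/7 = 1029.857
M(120°) = 5208/5 = 1041.600
Difference = 1041.600 − 1029.857 = 11.743 ms

11.7 ms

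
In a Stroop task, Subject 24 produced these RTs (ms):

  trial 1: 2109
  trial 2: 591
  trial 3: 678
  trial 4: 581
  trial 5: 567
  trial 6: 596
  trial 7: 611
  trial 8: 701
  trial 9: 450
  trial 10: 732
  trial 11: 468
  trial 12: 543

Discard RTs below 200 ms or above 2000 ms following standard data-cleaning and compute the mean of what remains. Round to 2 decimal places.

Excluded: 2109
Retained (n=11): Σ = 6518
Mean = 6518/11 = 592.5455

592.55 ms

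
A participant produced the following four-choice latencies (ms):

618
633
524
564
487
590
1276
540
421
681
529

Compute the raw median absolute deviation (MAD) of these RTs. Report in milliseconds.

Sorted: 421, 487, 524, 529, 540, 564, 590, 618, 633, 681, 1276 → median = 564
|x − 564|: 54, 69, 40, 0, 77, 26, 712, 24, 143, 117, 35
Sorted deviations: 0, 24, 26, 35, 40, 54, 69, 77, 117, 143, 712 → MAD = 54

54 ms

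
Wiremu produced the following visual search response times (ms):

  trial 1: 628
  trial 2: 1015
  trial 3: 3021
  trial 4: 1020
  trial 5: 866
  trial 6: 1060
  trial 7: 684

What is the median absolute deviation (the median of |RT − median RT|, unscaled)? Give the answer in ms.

Sorted: 628, 684, 866, 1015, 1020, 1060, 3021 → median = 1015
|x − 1015|: 387, 0, 2006, 5, 149, 45, 331
Sorted deviations: 0, 5, 45, 149, 331, 387, 2006 → MAD = 149

149 ms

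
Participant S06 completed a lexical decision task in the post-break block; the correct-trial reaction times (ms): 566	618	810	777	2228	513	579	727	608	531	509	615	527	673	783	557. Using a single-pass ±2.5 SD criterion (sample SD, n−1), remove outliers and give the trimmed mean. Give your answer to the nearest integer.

626 ms

n = 16, ΣRT = 11621, M = 726.312
Σ(x−M)² = 2555481.44; s = √(2555481.44/15) = 412.753
Cutoffs: 726.312 ± 2.5·412.753 → [-305.6, 1758.2]
Outside: 2228 → excluded.
Retained (n=15): Σ = 9393, mean = 9393/15 = 626.200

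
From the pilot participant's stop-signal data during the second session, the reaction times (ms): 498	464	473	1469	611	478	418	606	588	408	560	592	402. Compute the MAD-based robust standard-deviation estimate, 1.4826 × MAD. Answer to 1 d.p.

Sorted: 402, 408, 418, 464, 473, 478, 498, 560, 588, 592, 606, 611, 1469 → median = 498
|x − 498| sorted: 0, 20, 25, 34, 62, 80, 90, 90, 94, 96, 108, 113, 971 → MAD = 90
Robust SD ≈ 1.4826 × 90 = 133.434

133.4 ms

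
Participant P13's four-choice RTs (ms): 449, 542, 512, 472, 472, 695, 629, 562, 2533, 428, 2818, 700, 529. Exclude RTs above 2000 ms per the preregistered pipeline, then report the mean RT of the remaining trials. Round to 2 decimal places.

Excluded: 2533, 2818
Retained (n=11): Σ = 5990
Mean = 5990/11 = 544.5455

544.55 ms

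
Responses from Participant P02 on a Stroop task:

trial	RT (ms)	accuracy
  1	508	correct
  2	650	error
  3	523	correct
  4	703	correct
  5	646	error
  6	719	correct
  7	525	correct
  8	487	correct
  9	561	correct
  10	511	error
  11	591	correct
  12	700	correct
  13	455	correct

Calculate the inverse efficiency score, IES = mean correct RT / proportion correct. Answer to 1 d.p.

750.4 ms

Correct trials (n=10): 508, 523, 703, 719, 525, 487, 561, 591, 700, 455
Mean correct RT = 5772/10 = 577.2000 ms
Proportion correct = 10/13
IES = 577.2000 / (10/13) = 750.360 ms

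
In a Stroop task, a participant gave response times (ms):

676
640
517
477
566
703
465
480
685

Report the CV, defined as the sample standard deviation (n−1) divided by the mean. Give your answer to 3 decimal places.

n = 9, Σ = 5209, M = 578.7778
Σ(x−M)² = 76955.556; s = √(76955.556/8) = 98.0788
CV = 98.0788 / 578.7778 = 0.16946

0.169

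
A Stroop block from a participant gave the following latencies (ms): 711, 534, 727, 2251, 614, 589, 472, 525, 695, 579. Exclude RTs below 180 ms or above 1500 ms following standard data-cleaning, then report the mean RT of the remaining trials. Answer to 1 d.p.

Excluded: 2251
Retained (n=9): Σ = 5446
Mean = 5446/9 = 605.1111

605.1 ms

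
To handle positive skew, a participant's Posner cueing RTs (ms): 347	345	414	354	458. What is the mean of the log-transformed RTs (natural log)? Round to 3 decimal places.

ln(RT): 5.8493, 5.8435, 6.0259, 5.8693, 6.1269
Σ ln(RT) = 29.7149
Mean = 29.7149/5 = 5.94298

5.943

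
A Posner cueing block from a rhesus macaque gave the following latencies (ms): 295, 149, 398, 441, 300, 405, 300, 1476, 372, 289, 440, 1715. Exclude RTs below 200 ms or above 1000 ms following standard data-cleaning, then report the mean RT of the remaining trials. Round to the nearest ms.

Excluded: 149, 1476, 1715
Retained (n=9): Σ = 3240
Mean = 3240/9 = 360.0000

360 ms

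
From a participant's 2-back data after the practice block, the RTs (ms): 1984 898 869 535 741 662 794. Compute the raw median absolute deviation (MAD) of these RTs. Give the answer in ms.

Sorted: 535, 662, 741, 794, 869, 898, 1984 → median = 794
|x − 794|: 1190, 104, 75, 259, 53, 132, 0
Sorted deviations: 0, 53, 75, 104, 132, 259, 1190 → MAD = 104

104 ms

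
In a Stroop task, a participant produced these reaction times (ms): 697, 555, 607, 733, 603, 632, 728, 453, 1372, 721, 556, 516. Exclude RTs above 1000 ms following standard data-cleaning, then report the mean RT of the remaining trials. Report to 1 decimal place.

618.3 ms

Excluded: 1372
Retained (n=11): Σ = 6801
Mean = 6801/11 = 618.2727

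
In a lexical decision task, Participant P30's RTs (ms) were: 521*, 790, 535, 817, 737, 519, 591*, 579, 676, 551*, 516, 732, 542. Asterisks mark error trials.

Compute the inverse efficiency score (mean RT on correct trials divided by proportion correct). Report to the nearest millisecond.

838 ms

Correct trials (n=10): 790, 535, 817, 737, 519, 579, 676, 516, 732, 542
Mean correct RT = 6443/10 = 644.3000 ms
Proportion correct = 10/13
IES = 644.3000 / (10/13) = 837.590 ms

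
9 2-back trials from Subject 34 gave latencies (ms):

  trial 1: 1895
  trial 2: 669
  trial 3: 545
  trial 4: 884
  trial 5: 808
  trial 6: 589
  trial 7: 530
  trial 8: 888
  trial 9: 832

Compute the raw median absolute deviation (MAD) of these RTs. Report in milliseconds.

Sorted: 530, 545, 589, 669, 808, 832, 884, 888, 1895 → median = 808
|x − 808|: 1087, 139, 263, 76, 0, 219, 278, 80, 24
Sorted deviations: 0, 24, 76, 80, 139, 219, 263, 278, 1087 → MAD = 139

139 ms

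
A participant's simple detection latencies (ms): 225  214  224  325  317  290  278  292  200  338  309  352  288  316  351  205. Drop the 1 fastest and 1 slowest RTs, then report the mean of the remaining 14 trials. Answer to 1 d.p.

283.7 ms

Sorted: 200, 205, 214, 224, 225, 278, 288, 290, 292, 309, 316, 317, 325, 338, 351, 352
Drop lowest 1 (200) and highest 1 (352)
Remaining (n=14): Σ = 3972, mean = 3972/14 = 283.714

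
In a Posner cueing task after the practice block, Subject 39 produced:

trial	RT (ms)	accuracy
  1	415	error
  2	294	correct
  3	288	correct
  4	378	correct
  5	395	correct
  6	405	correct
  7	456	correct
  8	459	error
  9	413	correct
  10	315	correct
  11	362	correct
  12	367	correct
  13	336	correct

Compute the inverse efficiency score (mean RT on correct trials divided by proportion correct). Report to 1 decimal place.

Correct trials (n=11): 294, 288, 378, 395, 405, 456, 413, 315, 362, 367, 336
Mean correct RT = 4009/11 = 364.4545 ms
Proportion correct = 11/13
IES = 364.4545 / (11/13) = 430.719 ms

430.7 ms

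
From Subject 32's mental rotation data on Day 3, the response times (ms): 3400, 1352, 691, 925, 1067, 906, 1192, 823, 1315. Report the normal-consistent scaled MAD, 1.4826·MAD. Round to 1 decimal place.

Sorted: 691, 823, 906, 925, 1067, 1192, 1315, 1352, 3400 → median = 1067
|x − 1067| sorted: 0, 125, 142, 161, 244, 248, 285, 376, 2333 → MAD = 244
Robust SD ≈ 1.4826 × 244 = 361.754

361.8 ms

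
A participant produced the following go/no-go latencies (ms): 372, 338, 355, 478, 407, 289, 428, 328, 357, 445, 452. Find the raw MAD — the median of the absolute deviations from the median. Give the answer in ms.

Sorted: 289, 328, 338, 355, 357, 372, 407, 428, 445, 452, 478 → median = 372
|x − 372|: 0, 34, 17, 106, 35, 83, 56, 44, 15, 73, 80
Sorted deviations: 0, 15, 17, 34, 35, 44, 56, 73, 80, 83, 106 → MAD = 44

44 ms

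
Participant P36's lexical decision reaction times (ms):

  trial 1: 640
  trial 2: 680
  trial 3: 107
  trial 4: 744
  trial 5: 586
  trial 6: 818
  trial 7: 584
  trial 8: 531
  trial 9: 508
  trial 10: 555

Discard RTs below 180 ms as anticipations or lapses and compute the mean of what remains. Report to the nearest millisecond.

Excluded: 107
Retained (n=9): Σ = 5646
Mean = 5646/9 = 627.3333

627 ms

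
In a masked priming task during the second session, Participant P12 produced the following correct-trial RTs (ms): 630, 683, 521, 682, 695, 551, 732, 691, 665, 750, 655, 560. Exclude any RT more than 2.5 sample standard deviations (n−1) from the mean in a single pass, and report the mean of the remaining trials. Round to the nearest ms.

n = 12, ΣRT = 7815, M = 651.250
Σ(x−M)² = 57716.25; s = √(57716.25/11) = 72.436
Cutoffs: 651.250 ± 2.5·72.436 → [470.2, 832.3]
No RTs fall outside the cutoffs; all 12 retained. Mean = 7815/12 = 651.250

651 ms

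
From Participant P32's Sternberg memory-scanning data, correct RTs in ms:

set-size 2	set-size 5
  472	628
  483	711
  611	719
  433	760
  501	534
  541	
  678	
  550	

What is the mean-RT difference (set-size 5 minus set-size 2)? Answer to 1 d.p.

M(set-size 2) = 4269/8 = 533.625
M(set-size 5) = 3352/5 = 670.400
Difference = 670.400 − 533.625 = 136.775 ms

136.8 ms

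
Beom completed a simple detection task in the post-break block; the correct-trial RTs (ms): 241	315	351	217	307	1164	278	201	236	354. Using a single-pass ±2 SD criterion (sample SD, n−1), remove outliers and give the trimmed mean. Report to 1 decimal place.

n = 10, ΣRT = 3664, M = 366.400
Σ(x−M)² = 732948.40; s = √(732948.40/9) = 285.375
Cutoffs: 366.400 ± 2·285.375 → [-204.3, 937.1]
Outside: 1164 → excluded.
Retained (n=9): Σ = 2500, mean = 2500/9 = 277.778

277.8 ms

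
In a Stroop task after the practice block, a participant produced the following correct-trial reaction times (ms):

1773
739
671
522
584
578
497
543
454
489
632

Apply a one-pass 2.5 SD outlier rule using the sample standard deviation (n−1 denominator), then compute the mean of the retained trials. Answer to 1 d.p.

570.9 ms

n = 11, ΣRT = 7482, M = 680.182
Σ(x−M)² = 1384913.64; s = √(1384913.64/10) = 372.144
Cutoffs: 680.182 ± 2.5·372.144 → [-250.2, 1610.5]
Outside: 1773 → excluded.
Retained (n=10): Σ = 5709, mean = 5709/10 = 570.900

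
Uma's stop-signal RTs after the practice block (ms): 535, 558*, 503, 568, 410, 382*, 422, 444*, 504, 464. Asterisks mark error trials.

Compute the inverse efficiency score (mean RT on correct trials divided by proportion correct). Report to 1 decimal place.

695.1 ms

Correct trials (n=7): 535, 503, 568, 410, 422, 504, 464
Mean correct RT = 3406/7 = 486.5714 ms
Proportion correct = 7/10
IES = 486.5714 / (7/10) = 695.102 ms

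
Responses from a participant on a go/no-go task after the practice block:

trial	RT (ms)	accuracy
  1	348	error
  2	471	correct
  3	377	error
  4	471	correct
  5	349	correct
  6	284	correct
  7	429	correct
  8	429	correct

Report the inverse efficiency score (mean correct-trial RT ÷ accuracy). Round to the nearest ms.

Correct trials (n=6): 471, 471, 349, 284, 429, 429
Mean correct RT = 2433/6 = 405.5000 ms
Proportion correct = 6/8
IES = 405.5000 / (6/8) = 540.667 ms

541 ms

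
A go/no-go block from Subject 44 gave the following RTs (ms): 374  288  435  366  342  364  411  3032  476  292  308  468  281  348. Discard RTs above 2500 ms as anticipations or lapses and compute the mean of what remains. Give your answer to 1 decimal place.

Excluded: 3032
Retained (n=13): Σ = 4753
Mean = 4753/13 = 365.6154

365.6 ms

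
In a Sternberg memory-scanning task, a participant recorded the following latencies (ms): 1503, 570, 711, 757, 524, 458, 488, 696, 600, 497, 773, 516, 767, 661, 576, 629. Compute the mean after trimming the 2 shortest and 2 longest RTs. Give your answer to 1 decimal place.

Sorted: 458, 488, 497, 516, 524, 570, 576, 600, 629, 661, 696, 711, 757, 767, 773, 1503
Drop lowest 2 (458, 488) and highest 2 (773, 1503)
Remaining (n=12): Σ = 7504, mean = 7504/12 = 625.333

625.3 ms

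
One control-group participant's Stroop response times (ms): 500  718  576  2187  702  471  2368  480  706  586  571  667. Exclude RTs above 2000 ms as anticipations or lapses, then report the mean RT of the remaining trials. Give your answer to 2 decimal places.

Excluded: 2187, 2368
Retained (n=10): Σ = 5977
Mean = 5977/10 = 597.7000

597.70 ms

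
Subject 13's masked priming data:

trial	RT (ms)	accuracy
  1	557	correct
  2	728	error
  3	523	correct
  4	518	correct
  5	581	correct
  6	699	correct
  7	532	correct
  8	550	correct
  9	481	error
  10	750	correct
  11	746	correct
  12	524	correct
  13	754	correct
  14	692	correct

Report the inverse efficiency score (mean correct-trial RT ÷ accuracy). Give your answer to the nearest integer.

Correct trials (n=12): 557, 523, 518, 581, 699, 532, 550, 750, 746, 524, 754, 692
Mean correct RT = 7426/12 = 618.8333 ms
Proportion correct = 12/14
IES = 618.8333 / (12/14) = 721.972 ms

722 ms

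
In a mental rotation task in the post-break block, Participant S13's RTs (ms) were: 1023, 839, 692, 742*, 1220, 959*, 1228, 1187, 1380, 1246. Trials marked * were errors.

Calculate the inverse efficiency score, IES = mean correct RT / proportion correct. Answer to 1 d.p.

Correct trials (n=8): 1023, 839, 692, 1220, 1228, 1187, 1380, 1246
Mean correct RT = 8815/8 = 1101.8750 ms
Proportion correct = 8/10
IES = 1101.8750 / (8/10) = 1377.344 ms

1377.3 ms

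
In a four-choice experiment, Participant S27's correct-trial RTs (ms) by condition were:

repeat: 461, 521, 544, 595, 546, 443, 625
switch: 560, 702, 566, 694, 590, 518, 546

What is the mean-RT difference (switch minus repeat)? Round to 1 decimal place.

M(repeat) = 3735/7 = 533.571
M(switch) = 4176/7 = 596.571
Difference = 596.571 − 533.571 = 63.000 ms

63.0 ms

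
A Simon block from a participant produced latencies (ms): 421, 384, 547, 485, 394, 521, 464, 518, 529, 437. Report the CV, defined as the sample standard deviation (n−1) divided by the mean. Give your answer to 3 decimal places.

0.125

n = 10, Σ = 4700, M = 470.0000
Σ(x−M)² = 31238.000; s = √(31238.000/9) = 58.9143
CV = 58.9143 / 470.0000 = 0.12535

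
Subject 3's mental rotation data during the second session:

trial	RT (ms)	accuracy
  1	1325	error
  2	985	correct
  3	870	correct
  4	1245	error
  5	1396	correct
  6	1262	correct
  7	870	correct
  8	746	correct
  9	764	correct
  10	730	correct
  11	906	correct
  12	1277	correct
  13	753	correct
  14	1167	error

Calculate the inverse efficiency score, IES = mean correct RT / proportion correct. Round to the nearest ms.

Correct trials (n=11): 985, 870, 1396, 1262, 870, 746, 764, 730, 906, 1277, 753
Mean correct RT = 10559/11 = 959.9091 ms
Proportion correct = 11/14
IES = 959.9091 / (11/14) = 1221.702 ms

1222 ms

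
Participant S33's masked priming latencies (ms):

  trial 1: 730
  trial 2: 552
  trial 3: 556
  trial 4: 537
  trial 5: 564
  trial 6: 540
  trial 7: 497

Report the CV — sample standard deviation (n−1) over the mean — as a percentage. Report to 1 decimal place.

n = 7, Σ = 3976, M = 568.0000
Σ(x−M)² = 33446.000; s = √(33446.000/6) = 74.6615
CV = 74.6615 / 568.0000 = 0.13145 = 13.145%

13.1%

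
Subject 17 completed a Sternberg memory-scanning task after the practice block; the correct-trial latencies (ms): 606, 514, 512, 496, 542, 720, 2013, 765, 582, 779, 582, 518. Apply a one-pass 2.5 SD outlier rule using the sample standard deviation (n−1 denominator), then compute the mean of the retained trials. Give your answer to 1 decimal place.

n = 12, ΣRT = 8629, M = 719.083
Σ(x−M)² = 1936792.92; s = √(1936792.92/11) = 419.609
Cutoffs: 719.083 ± 2.5·419.609 → [-329.9, 1768.1]
Outside: 2013 → excluded.
Retained (n=11): Σ = 6616, mean = 6616/11 = 601.455

601.5 ms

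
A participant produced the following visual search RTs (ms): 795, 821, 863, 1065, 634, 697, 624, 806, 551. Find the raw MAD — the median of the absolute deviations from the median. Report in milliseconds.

98 ms

Sorted: 551, 624, 634, 697, 795, 806, 821, 863, 1065 → median = 795
|x − 795|: 0, 26, 68, 270, 161, 98, 171, 11, 244
Sorted deviations: 0, 11, 26, 68, 98, 161, 171, 244, 270 → MAD = 98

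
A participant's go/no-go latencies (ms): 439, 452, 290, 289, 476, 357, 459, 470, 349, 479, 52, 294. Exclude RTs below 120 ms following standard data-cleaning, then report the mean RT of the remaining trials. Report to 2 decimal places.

Excluded: 52
Retained (n=11): Σ = 4354
Mean = 4354/11 = 395.8182

395.82 ms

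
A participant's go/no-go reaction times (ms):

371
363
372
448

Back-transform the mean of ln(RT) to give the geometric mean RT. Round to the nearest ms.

387 ms

ln(RT): 5.9162, 5.8944, 5.9189, 6.1048
Mean ln(RT) = 23.8343/4 = 5.95857
Geometric mean = exp(5.95857) = 387.06 ms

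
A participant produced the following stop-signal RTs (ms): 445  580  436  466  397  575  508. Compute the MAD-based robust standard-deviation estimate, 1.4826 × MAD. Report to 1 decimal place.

Sorted: 397, 436, 445, 466, 508, 575, 580 → median = 466
|x − 466| sorted: 0, 21, 30, 42, 69, 109, 114 → MAD = 42
Robust SD ≈ 1.4826 × 42 = 62.269

62.3 ms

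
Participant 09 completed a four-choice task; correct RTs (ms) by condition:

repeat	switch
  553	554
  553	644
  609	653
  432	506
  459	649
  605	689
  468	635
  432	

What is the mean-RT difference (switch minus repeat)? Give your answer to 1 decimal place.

M(repeat) = 4111/8 = 513.875
M(switch) = 4330/7 = 618.571
Difference = 618.571 − 513.875 = 104.696 ms

104.7 ms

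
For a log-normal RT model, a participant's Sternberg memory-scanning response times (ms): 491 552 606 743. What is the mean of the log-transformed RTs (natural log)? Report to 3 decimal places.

6.382

ln(RT): 6.1964, 6.3135, 6.4069, 6.6107
Σ ln(RT) = 25.5276
Mean = 25.5276/4 = 6.38189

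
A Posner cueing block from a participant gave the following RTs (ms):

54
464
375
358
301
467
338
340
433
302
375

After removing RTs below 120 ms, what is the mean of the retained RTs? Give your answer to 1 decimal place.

375.3 ms

Excluded: 54
Retained (n=10): Σ = 3753
Mean = 3753/10 = 375.3000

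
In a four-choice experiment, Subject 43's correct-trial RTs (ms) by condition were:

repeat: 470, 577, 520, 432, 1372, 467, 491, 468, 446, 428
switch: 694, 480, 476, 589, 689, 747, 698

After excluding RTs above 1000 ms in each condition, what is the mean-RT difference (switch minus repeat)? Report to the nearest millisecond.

repeat: exclude 1372
M(repeat) = 4299/9 = 477.667
M(switch) = 4373/7 = 624.714
Difference = 624.714 − 477.667 = 147.048 ms

147 ms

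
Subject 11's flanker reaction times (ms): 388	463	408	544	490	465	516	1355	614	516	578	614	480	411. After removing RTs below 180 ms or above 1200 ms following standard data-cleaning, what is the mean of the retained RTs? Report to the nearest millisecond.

499 ms

Excluded: 1355
Retained (n=13): Σ = 6487
Mean = 6487/13 = 499.0000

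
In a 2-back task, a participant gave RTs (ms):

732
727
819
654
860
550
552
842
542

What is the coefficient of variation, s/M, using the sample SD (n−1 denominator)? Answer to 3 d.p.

0.185

n = 9, Σ = 6278, M = 697.5556
Σ(x−M)² = 133108.222; s = √(133108.222/8) = 128.9904
CV = 128.9904 / 697.5556 = 0.18492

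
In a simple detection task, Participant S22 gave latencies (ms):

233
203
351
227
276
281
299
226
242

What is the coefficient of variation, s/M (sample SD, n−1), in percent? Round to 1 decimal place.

n = 9, Σ = 2338, M = 259.7778
Σ(x−M)² = 17045.556; s = √(17045.556/8) = 46.1594
CV = 46.1594 / 259.7778 = 0.17769 = 17.769%

17.8%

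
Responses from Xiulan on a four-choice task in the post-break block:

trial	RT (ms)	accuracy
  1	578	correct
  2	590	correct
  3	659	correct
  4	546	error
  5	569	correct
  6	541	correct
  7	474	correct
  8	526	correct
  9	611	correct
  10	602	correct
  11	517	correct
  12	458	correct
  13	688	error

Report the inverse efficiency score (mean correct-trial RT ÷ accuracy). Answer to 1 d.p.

658.1 ms

Correct trials (n=11): 578, 590, 659, 569, 541, 474, 526, 611, 602, 517, 458
Mean correct RT = 6125/11 = 556.8182 ms
Proportion correct = 11/13
IES = 556.8182 / (11/13) = 658.058 ms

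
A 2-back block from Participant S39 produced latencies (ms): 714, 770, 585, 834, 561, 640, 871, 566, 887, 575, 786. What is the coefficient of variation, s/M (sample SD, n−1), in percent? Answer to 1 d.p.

n = 11, Σ = 7789, M = 708.0909
Σ(x−M)² = 163664.909; s = √(163664.909/10) = 127.9316
CV = 127.9316 / 708.0909 = 0.18067 = 18.067%

18.1%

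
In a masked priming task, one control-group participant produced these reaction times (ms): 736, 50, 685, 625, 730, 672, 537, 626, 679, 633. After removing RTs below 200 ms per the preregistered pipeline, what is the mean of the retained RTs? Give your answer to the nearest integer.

658 ms

Excluded: 50
Retained (n=9): Σ = 5923
Mean = 5923/9 = 658.1111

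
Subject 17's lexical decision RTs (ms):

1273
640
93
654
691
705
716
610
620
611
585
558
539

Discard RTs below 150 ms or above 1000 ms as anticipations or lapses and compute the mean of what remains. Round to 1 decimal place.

Excluded: 93, 1273
Retained (n=11): Σ = 6929
Mean = 6929/11 = 629.9091

629.9 ms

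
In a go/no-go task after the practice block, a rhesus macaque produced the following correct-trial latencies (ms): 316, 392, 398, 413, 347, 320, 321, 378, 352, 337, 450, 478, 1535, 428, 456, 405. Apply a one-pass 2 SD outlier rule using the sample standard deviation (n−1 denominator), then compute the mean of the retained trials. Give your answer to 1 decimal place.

n = 16, ΣRT = 7326, M = 457.875
Σ(x−M)² = 1276661.75; s = √(1276661.75/15) = 291.738
Cutoffs: 457.875 ± 2·291.738 → [-125.6, 1041.4]
Outside: 1535 → excluded.
Retained (n=15): Σ = 5791, mean = 5791/15 = 386.067

386.1 ms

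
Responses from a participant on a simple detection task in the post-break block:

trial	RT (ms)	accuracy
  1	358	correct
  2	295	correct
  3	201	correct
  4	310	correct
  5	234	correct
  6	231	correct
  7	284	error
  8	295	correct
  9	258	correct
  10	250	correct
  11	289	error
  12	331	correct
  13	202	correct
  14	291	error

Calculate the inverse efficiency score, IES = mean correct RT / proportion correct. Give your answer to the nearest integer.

Correct trials (n=11): 358, 295, 201, 310, 234, 231, 295, 258, 250, 331, 202
Mean correct RT = 2965/11 = 269.5455 ms
Proportion correct = 11/14
IES = 269.5455 / (11/14) = 343.058 ms

343 ms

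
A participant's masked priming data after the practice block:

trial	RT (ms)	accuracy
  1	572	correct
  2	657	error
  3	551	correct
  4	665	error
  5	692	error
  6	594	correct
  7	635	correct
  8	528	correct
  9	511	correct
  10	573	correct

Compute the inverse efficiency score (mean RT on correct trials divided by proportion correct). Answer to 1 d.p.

809.0 ms

Correct trials (n=7): 572, 551, 594, 635, 528, 511, 573
Mean correct RT = 3964/7 = 566.2857 ms
Proportion correct = 7/10
IES = 566.2857 / (7/10) = 808.980 ms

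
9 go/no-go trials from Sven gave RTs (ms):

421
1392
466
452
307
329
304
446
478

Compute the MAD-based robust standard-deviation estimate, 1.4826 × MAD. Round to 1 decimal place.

Sorted: 304, 307, 329, 421, 446, 452, 466, 478, 1392 → median = 446
|x − 446| sorted: 0, 6, 20, 25, 32, 117, 139, 142, 946 → MAD = 32
Robust SD ≈ 1.4826 × 32 = 47.443

47.4 ms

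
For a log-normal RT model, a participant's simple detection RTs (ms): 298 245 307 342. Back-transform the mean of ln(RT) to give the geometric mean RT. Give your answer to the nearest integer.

ln(RT): 5.6971, 5.5013, 5.7268, 5.8348
Mean ln(RT) = 22.7600/4 = 5.69000
Geometric mean = exp(5.69000) = 295.89 ms

296 ms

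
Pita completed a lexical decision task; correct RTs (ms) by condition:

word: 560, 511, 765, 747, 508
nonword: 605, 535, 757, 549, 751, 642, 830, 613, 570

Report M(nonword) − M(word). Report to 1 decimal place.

M(word) = 3091/5 = 618.200
M(nonword) = 5852/9 = 650.222
Difference = 650.222 − 618.200 = 32.022 ms

32.0 ms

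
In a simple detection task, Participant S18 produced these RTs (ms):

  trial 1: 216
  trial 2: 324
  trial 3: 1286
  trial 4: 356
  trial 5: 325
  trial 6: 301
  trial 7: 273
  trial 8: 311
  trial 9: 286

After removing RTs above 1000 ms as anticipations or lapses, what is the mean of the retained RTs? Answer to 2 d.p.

Excluded: 1286
Retained (n=8): Σ = 2392
Mean = 2392/8 = 299.0000

299.00 ms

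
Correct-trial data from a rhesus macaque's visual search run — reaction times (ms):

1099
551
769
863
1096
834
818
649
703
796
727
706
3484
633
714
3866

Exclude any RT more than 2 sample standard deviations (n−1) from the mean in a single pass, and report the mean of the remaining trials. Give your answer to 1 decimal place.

n = 16, ΣRT = 18308, M = 1144.250
Σ(x−M)² = 15035187.00; s = √(15035187.00/15) = 1001.172
Cutoffs: 1144.250 ± 2·1001.172 → [-858.1, 3146.6]
Outside: 3484, 3866 → excluded.
Retained (n=14): Σ = 10958, mean = 10958/14 = 782.714

782.7 ms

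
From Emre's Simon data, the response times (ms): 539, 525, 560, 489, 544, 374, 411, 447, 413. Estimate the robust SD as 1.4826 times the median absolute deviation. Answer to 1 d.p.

81.5 ms

Sorted: 374, 411, 413, 447, 489, 525, 539, 544, 560 → median = 489
|x − 489| sorted: 0, 36, 42, 50, 55, 71, 76, 78, 115 → MAD = 55
Robust SD ≈ 1.4826 × 55 = 81.543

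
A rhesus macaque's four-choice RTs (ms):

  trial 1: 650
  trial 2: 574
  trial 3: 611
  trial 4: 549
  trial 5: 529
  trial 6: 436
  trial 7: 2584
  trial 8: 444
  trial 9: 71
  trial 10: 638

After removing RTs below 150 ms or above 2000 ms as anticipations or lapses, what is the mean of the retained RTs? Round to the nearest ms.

554 ms

Excluded: 71, 2584
Retained (n=8): Σ = 4431
Mean = 4431/8 = 553.8750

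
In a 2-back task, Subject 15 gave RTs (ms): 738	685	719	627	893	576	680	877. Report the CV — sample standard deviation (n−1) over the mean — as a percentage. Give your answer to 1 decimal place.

15.4%

n = 8, Σ = 5795, M = 724.3750
Σ(x−M)² = 86959.875; s = √(86959.875/7) = 111.4578
CV = 111.4578 / 724.3750 = 0.15387 = 15.387%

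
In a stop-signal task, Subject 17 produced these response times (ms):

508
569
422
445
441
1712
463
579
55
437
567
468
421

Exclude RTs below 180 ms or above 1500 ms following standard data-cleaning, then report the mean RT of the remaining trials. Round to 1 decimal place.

483.6 ms

Excluded: 55, 1712
Retained (n=11): Σ = 5320
Mean = 5320/11 = 483.6364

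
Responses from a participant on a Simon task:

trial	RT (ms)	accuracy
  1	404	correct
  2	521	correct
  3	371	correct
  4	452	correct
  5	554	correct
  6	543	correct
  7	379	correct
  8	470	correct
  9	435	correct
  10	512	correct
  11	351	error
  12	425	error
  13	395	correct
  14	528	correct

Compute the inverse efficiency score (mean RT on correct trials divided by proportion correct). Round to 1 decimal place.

540.9 ms

Correct trials (n=12): 404, 521, 371, 452, 554, 543, 379, 470, 435, 512, 395, 528
Mean correct RT = 5564/12 = 463.6667 ms
Proportion correct = 12/14
IES = 463.6667 / (12/14) = 540.944 ms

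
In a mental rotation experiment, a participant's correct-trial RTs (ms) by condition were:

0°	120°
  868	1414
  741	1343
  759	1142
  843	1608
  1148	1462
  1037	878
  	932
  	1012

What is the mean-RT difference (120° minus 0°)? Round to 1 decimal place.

M(0°) = 5396/6 = 899.333
M(120°) = 9791/8 = 1223.875
Difference = 1223.875 − 899.333 = 324.542 ms

324.5 ms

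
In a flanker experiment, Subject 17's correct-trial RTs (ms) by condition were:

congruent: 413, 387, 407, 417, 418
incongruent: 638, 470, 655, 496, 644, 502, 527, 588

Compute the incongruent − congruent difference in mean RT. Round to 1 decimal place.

M(congruent) = 2042/5 = 408.400
M(incongruent) = 4520/8 = 565.000
Difference = 565.000 − 408.400 = 156.600 ms

156.6 ms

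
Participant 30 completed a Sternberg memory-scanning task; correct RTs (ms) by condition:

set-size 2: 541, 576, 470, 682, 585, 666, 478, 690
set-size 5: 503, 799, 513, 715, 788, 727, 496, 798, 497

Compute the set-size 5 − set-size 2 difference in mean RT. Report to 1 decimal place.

62.4 ms

M(set-size 2) = 4688/8 = 586.000
M(set-size 5) = 5836/9 = 648.444
Difference = 648.444 − 586.000 = 62.444 ms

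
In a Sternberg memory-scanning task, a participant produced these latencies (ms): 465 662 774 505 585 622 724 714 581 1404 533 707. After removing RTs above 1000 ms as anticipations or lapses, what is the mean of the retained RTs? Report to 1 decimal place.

624.7 ms

Excluded: 1404
Retained (n=11): Σ = 6872
Mean = 6872/11 = 624.7273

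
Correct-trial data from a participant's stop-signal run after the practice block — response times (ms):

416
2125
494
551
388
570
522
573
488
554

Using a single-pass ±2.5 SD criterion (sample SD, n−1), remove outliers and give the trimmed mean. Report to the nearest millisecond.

506 ms

n = 10, ΣRT = 6681, M = 668.100
Σ(x−M)² = 2394058.90; s = √(2394058.90/9) = 515.758
Cutoffs: 668.100 ± 2.5·515.758 → [-621.3, 1957.5]
Outside: 2125 → excluded.
Retained (n=9): Σ = 4556, mean = 4556/9 = 506.222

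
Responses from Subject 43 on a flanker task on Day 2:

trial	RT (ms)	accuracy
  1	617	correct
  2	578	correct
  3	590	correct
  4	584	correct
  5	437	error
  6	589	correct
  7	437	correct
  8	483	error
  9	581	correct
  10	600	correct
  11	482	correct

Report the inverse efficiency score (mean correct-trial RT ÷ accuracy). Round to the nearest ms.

687 ms

Correct trials (n=9): 617, 578, 590, 584, 589, 437, 581, 600, 482
Mean correct RT = 5058/9 = 562.0000 ms
Proportion correct = 9/11
IES = 562.0000 / (9/11) = 686.889 ms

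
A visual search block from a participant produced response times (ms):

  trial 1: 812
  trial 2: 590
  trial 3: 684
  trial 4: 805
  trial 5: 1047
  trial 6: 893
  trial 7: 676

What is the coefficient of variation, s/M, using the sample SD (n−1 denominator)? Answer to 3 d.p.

n = 7, Σ = 5507, M = 786.7143
Σ(x−M)² = 141523.429; s = √(141523.429/6) = 153.5814
CV = 153.5814 / 786.7143 = 0.19522

0.195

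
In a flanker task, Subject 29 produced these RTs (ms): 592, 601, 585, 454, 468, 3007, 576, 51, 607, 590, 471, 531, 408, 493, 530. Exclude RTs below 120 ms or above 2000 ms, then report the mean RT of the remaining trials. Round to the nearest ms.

531 ms

Excluded: 51, 3007
Retained (n=13): Σ = 6906
Mean = 6906/13 = 531.2308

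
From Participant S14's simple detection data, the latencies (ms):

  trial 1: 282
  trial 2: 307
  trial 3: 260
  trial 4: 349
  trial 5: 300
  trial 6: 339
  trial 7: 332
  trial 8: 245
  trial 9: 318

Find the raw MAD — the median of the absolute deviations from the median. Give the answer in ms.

25 ms

Sorted: 245, 260, 282, 300, 307, 318, 332, 339, 349 → median = 307
|x − 307|: 25, 0, 47, 42, 7, 32, 25, 62, 11
Sorted deviations: 0, 7, 11, 25, 25, 32, 42, 47, 62 → MAD = 25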